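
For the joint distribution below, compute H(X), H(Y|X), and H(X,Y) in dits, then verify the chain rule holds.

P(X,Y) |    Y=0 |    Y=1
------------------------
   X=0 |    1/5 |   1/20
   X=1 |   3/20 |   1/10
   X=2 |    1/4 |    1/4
H(X,Y) = 0.7295, H(X) = 0.4515, H(Y|X) = 0.2779 (all in dits)

Chain rule: H(X,Y) = H(X) + H(Y|X)

Left side — joint entropy directly:
H(X,Y) = -Σ p(x,y) log p(x,y) = 0.7295 dits

Right side — compute H(Y|X) from the conditional distributions:
P(X) = (1/4, 1/4, 1/2), so H(X) = 0.4515 dits
H(Y|X) = Σ_x P(X=x) · H(Y|X=x):
  P(Y|X=0) = (4/5, 1/5), H(Y|X=0) = 0.2173, weight P(X=0) = 1/4
  P(Y|X=1) = (3/5, 2/5), H(Y|X=1) = 0.2923, weight P(X=1) = 1/4
  P(Y|X=2) = (1/2, 1/2), H(Y|X=2) = 0.3010, weight P(X=2) = 1/2
H(Y|X) = 0.2779 dits

H(X) + H(Y|X) = 0.4515 + 0.2779 = 0.7295 dits

Both sides equal 0.7295 dits. ✓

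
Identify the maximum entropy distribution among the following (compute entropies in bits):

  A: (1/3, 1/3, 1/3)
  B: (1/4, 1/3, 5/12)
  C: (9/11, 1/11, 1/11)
A

For a discrete distribution over n outcomes, entropy is maximized by the uniform distribution.

Computing entropies:
H(A) = 1.5850 bits
H(B) = 1.5546 bits
H(C) = 0.8659 bits

The uniform distribution (where all probabilities equal 1/3) achieves the maximum entropy of log_2(3) = 1.5850 bits.

Distribution A has the highest entropy.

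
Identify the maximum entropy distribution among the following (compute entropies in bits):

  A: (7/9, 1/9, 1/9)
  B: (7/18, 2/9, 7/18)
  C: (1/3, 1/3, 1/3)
C

For a discrete distribution over n outcomes, entropy is maximized by the uniform distribution.

Computing entropies:
H(A) = 0.9864 bits
H(B) = 1.5420 bits
H(C) = 1.5850 bits

The uniform distribution (where all probabilities equal 1/3) achieves the maximum entropy of log_2(3) = 1.5850 bits.

Distribution C has the highest entropy.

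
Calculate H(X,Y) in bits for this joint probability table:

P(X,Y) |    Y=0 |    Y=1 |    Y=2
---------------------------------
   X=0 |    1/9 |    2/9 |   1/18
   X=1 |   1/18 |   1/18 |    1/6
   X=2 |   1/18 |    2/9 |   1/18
2.9058 bits

Joint entropy is H(X,Y) = -Σ_{x,y} p(x,y) log p(x,y).

Summing over all non-zero entries:
H(X,Y) = -[1/9·log_2(1/9) + 2/9·log_2(2/9) + 1/18·log_2(1/18) + 1/18·log_2(1/18) + 1/18·log_2(1/18) + 1/6·log_2(1/6) + 1/18·log_2(1/18) + 2/9·log_2(2/9) + 1/18·log_2(1/18)]
H(X,Y) = 2.9058 bits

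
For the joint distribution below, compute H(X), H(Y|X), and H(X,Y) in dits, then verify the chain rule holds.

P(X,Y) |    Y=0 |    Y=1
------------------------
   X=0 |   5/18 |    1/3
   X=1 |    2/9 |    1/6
H(X,Y) = 0.5884, H(X) = 0.2902, H(Y|X) = 0.2982 (all in dits)

Chain rule: H(X,Y) = H(X) + H(Y|X)

Left side — joint entropy directly:
H(X,Y) = -Σ p(x,y) log p(x,y) = 0.5884 dits

Right side — compute H(Y|X) from the conditional distributions:
P(X) = (11/18, 7/18), so H(X) = 0.2902 dits
H(Y|X) = Σ_x P(X=x) · H(Y|X=x):
  P(Y|X=0) = (5/11, 6/11), H(Y|X=0) = 0.2992, weight P(X=0) = 11/18
  P(Y|X=1) = (4/7, 3/7), H(Y|X=1) = 0.2966, weight P(X=1) = 7/18
H(Y|X) = 0.2982 dits

H(X) + H(Y|X) = 0.2902 + 0.2982 = 0.5884 dits

Both sides equal 0.5884 dits. ✓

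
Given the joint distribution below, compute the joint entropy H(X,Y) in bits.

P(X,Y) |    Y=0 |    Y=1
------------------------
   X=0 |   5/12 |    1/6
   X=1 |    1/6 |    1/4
1.8879 bits

Joint entropy is H(X,Y) = -Σ_{x,y} p(x,y) log p(x,y).

Summing over all non-zero entries:
H(X,Y) = -[5/12·log_2(5/12) + 1/6·log_2(1/6) + 1/6·log_2(1/6) + 1/4·log_2(1/4)]
H(X,Y) = 1.8879 bits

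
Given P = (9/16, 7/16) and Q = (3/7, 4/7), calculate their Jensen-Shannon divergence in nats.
0.0090 nats

Jensen-Shannon divergence is:
JSD(P||Q) = 0.5 × D_KL(P||M) + 0.5 × D_KL(Q||M)
where M = 0.5 × (P + Q) is the mixture distribution.

M = 0.5 × (9/16, 7/16) + 0.5 × (3/7, 4/7) = (0.495536, 0.504464)

D_KL(P||M) = 0.0090 nats
D_KL(Q||M) = 0.0090 nats

JSD(P||Q) = 0.5 × 0.0090 + 0.5 × 0.0090 = 0.0090 nats

Unlike KL divergence, JSD is symmetric and bounded: 0 ≤ JSD ≤ log(2).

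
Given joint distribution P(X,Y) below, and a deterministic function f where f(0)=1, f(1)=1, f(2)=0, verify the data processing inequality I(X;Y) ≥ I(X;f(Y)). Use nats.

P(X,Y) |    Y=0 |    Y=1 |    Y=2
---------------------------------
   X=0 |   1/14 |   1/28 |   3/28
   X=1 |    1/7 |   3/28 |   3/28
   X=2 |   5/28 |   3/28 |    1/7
I(X;Y) = 0.0139, I(X;f(Y)) = 0.0123, inequality holds: 0.0139 ≥ 0.0123

Data Processing Inequality: For any Markov chain X → Y → Z, we have I(X;Y) ≥ I(X;Z).

Here Z = f(Y) is a deterministic function of Y, forming X → Y → Z.

Original I(X;Y) = 0.0139 nats

After applying f:
P(X,Z) where Z=f(Y):
- P(X,Z=0) = P(X,Y=2)
- P(X,Z=1) = P(X,Y=0) + P(X,Y=1)

I(X;Z) = I(X;f(Y)) = 0.0123 nats

Verification: 0.0139 ≥ 0.0123 ✓

Information cannot be created by processing; the function f can only lose information about X.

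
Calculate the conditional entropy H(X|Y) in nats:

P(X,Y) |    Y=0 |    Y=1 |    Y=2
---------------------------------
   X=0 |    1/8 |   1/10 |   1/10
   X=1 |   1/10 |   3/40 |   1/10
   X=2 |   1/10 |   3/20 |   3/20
1.0766 nats

Using the chain rule: H(X|Y) = H(X,Y) - H(Y)

First, compute H(X,Y) = 2.1746 nats

Marginal P(Y) = (13/40, 13/40, 7/20)
H(Y) = 1.0980 nats

H(X|Y) = H(X,Y) - H(Y) = 2.1746 - 1.0980 = 1.0766 nats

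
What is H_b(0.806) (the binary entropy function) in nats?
0.4920 nats

The binary entropy function is:
H(p) = -p log(p) - (1-p) log(1-p)

H(0.806) = -0.806 × log_e(0.806) - 0.194 × log_e(0.194)
H(0.806) = 0.4920 nats

Note: Binary entropy is maximized at p=0.5 (H=1 bit) and minimized at p=0 or p=1 (H=0).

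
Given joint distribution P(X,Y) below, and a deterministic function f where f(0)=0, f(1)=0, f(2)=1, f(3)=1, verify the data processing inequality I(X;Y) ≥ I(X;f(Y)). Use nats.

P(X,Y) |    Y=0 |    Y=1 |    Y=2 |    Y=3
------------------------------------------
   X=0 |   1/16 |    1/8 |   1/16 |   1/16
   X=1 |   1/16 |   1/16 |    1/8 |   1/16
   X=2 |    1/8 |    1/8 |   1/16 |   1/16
I(X;Y) = 0.0393, I(X;f(Y)) = 0.0260, inequality holds: 0.0393 ≥ 0.0260

Data Processing Inequality: For any Markov chain X → Y → Z, we have I(X;Y) ≥ I(X;Z).

Here Z = f(Y) is a deterministic function of Y, forming X → Y → Z.

Original I(X;Y) = 0.0393 nats

After applying f:
P(X,Z) where Z=f(Y):
- P(X,Z=0) = P(X,Y=0) + P(X,Y=1)
- P(X,Z=1) = P(X,Y=2) + P(X,Y=3)

I(X;Z) = I(X;f(Y)) = 0.0260 nats

Verification: 0.0393 ≥ 0.0260 ✓

Information cannot be created by processing; the function f can only lose information about X.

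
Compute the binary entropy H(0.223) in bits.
0.7656 bits

The binary entropy function is:
H(p) = -p log(p) - (1-p) log(1-p)

H(0.223) = -0.223 × log_2(0.223) - 0.777 × log_2(0.777)
H(0.223) = 0.7656 bits

Note: Binary entropy is maximized at p=0.5 (H=1 bit) and minimized at p=0 or p=1 (H=0).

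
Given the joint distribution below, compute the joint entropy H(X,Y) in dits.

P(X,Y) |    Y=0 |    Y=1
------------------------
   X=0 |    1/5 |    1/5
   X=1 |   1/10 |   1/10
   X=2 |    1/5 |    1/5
0.7592 dits

Joint entropy is H(X,Y) = -Σ_{x,y} p(x,y) log p(x,y).

Summing over all non-zero entries:
H(X,Y) = -[1/5·log_10(1/5) + 1/5·log_10(1/5) + 1/10·log_10(1/10) + 1/10·log_10(1/10) + 1/5·log_10(1/5) + 1/5·log_10(1/5)]
H(X,Y) = 0.7592 dits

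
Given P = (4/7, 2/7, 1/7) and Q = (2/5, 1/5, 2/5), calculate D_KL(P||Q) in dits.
0.0689 dits

KL divergence: D_KL(P||Q) = Σ p(x) log(p(x)/q(x))

Computing term by term:
  x=0: 4/7 × log_10[(4/7)/(2/5)] = 4/7 × 0.1549 = 0.0885
  x=1: 2/7 × log_10[(2/7)/(1/5)] = 2/7 × 0.1549 = 0.0443
  x=2: 1/7 × log_10[(1/7)/(2/5)] = 1/7 × -0.4472 = -0.0639

D_KL(P||Q) = 0.0689 dits

Note: KL divergence is always non-negative and equals 0 iff P = Q.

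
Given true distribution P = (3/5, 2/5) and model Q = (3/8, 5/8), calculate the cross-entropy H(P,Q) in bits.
1.1203 bits

Cross-entropy: H(P,Q) = -Σ p(x) log q(x)

Alternatively: H(P,Q) = H(P) + D_KL(P||Q)
H(P) = 0.9710 bits
D_KL(P||Q) = 0.1493 bits

H(P,Q) = 0.9710 + 0.1493 = 1.1203 bits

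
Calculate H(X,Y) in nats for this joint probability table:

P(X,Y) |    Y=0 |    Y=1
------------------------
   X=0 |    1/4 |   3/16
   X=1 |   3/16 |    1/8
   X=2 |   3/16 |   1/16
1.7214 nats

Joint entropy is H(X,Y) = -Σ_{x,y} p(x,y) log p(x,y).

Summing over all non-zero entries:
H(X,Y) = -[1/4·log_e(1/4) + 3/16·log_e(3/16) + 3/16·log_e(3/16) + 1/8·log_e(1/8) + 3/16·log_e(3/16) + 1/16·log_e(1/16)]
H(X,Y) = 1.7214 nats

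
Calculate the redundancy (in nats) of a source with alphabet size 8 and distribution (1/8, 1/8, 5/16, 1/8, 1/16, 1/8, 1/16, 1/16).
0.1564 nats

Redundancy measures how far a source is from maximum entropy:
R = H_max - H(X)

Maximum entropy for 8 symbols: H_max = log_e(8) = 2.0794 nats
Actual entropy: H(X) = 1.9231 nats
Redundancy: R = 2.0794 - 1.9231 = 0.1564 nats

This redundancy represents potential for compression: the source could be compressed by 0.1564 nats per symbol.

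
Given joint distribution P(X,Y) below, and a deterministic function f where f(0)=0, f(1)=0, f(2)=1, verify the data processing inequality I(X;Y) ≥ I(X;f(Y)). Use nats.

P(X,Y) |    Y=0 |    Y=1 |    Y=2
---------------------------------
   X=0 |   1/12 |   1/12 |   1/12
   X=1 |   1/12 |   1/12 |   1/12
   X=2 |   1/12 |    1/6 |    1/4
I(X;Y) = 0.0225, I(X;f(Y)) = 0.0144, inequality holds: 0.0225 ≥ 0.0144

Data Processing Inequality: For any Markov chain X → Y → Z, we have I(X;Y) ≥ I(X;Z).

Here Z = f(Y) is a deterministic function of Y, forming X → Y → Z.

Original I(X;Y) = 0.0225 nats

After applying f:
P(X,Z) where Z=f(Y):
- P(X,Z=0) = P(X,Y=0) + P(X,Y=1)
- P(X,Z=1) = P(X,Y=2)

I(X;Z) = I(X;f(Y)) = 0.0144 nats

Verification: 0.0225 ≥ 0.0144 ✓

Information cannot be created by processing; the function f can only lose information about X.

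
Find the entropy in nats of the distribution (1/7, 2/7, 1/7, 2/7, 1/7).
1.5498 nats

Shannon entropy is H(X) = -Σ p(x) log p(x).

For P = (1/7, 2/7, 1/7, 2/7, 1/7):
H = -1/7 × log_e(1/7) -2/7 × log_e(2/7) -1/7 × log_e(1/7) -2/7 × log_e(2/7) -1/7 × log_e(1/7)
H = 1.5498 nats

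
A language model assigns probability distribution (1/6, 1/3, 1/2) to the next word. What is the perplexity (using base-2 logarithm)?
2.7495

Perplexity is 2^H (or exp(H) for natural log).

First, H = -Σ p log p = 1.4591 bits
Perplexity = 2^1.4591 = 2.7495

Interpretation: The model's uncertainty is equivalent to choosing uniformly among 2.7 options.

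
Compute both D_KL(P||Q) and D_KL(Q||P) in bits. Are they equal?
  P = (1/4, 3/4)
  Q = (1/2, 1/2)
D_KL(P||Q) = 0.1887, D_KL(Q||P) = 0.2075

KL divergence is not symmetric: D_KL(P||Q) ≠ D_KL(Q||P) in general.

D_KL(P||Q) = 0.1887 bits
D_KL(Q||P) = 0.2075 bits

No, they are not equal!

This asymmetry is why KL divergence is not a true distance metric.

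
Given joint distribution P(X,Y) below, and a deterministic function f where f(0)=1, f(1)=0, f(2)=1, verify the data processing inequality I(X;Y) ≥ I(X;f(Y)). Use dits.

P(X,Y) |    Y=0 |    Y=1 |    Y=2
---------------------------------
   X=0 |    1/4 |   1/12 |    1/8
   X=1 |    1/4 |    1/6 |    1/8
I(X;Y) = 0.0046, I(X;f(Y)) = 0.0046, inequality holds: 0.0046 ≥ 0.0046

Data Processing Inequality: For any Markov chain X → Y → Z, we have I(X;Y) ≥ I(X;Z).

Here Z = f(Y) is a deterministic function of Y, forming X → Y → Z.

Original I(X;Y) = 0.0046 dits

After applying f:
P(X,Z) where Z=f(Y):
- P(X,Z=0) = P(X,Y=1)
- P(X,Z=1) = P(X,Y=0) + P(X,Y=2)

I(X;Z) = I(X;f(Y)) = 0.0046 dits

Verification: 0.0046 ≥ 0.0046 ✓

Information cannot be created by processing; the function f can only lose information about X.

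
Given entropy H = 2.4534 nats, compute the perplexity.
11.6278

Perplexity is e^H (or exp(H) for natural log).

H = 2.4534 nats
Perplexity = e^2.4534 = 11.6278

Interpretation: The model's uncertainty is equivalent to choosing uniformly among 11.6 options.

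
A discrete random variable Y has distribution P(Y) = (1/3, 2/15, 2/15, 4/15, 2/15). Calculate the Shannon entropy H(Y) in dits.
0.6621 dits

Shannon entropy is H(X) = -Σ p(x) log p(x).

For P = (1/3, 2/15, 2/15, 4/15, 2/15):
H = -1/3 × log_10(1/3) -2/15 × log_10(2/15) -2/15 × log_10(2/15) -4/15 × log_10(4/15) -2/15 × log_10(2/15)
H = 0.6621 dits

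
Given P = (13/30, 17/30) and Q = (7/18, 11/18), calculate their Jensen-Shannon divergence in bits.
0.0015 bits

Jensen-Shannon divergence is:
JSD(P||Q) = 0.5 × D_KL(P||M) + 0.5 × D_KL(Q||M)
where M = 0.5 × (P + Q) is the mixture distribution.

M = 0.5 × (13/30, 17/30) + 0.5 × (7/18, 11/18) = (0.411111, 0.588889)

D_KL(P||M) = 0.0015 bits
D_KL(Q||M) = 0.0015 bits

JSD(P||Q) = 0.5 × 0.0015 + 0.5 × 0.0015 = 0.0015 bits

Unlike KL divergence, JSD is symmetric and bounded: 0 ≤ JSD ≤ log(2).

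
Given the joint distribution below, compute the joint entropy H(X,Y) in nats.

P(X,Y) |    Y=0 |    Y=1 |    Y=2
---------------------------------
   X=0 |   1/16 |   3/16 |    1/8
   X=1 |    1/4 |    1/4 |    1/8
1.7002 nats

Joint entropy is H(X,Y) = -Σ_{x,y} p(x,y) log p(x,y).

Summing over all non-zero entries:
H(X,Y) = -[1/16·log_e(1/16) + 3/16·log_e(3/16) + 1/8·log_e(1/8) + 1/4·log_e(1/4) + 1/4·log_e(1/4) + 1/8·log_e(1/8)]
H(X,Y) = 1.7002 nats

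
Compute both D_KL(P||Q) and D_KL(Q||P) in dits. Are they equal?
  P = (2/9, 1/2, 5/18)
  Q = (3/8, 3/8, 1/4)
D_KL(P||Q) = 0.0247, D_KL(Q||P) = 0.0269

KL divergence is not symmetric: D_KL(P||Q) ≠ D_KL(Q||P) in general.

D_KL(P||Q) = 0.0247 dits
D_KL(Q||P) = 0.0269 dits

No, they are not equal!

This asymmetry is why KL divergence is not a true distance metric.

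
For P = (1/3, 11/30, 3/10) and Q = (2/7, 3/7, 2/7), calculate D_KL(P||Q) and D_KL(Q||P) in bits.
D_KL(P||Q) = 0.0127, D_KL(Q||P) = 0.0128

KL divergence is not symmetric: D_KL(P||Q) ≠ D_KL(Q||P) in general.

D_KL(P||Q) = 0.0127 bits
D_KL(Q||P) = 0.0128 bits

No, they are not equal!

This asymmetry is why KL divergence is not a true distance metric.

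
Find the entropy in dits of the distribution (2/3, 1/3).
0.2764 dits

Shannon entropy is H(X) = -Σ p(x) log p(x).

For P = (2/3, 1/3):
H = -2/3 × log_10(2/3) -1/3 × log_10(1/3)
H = 0.2764 dits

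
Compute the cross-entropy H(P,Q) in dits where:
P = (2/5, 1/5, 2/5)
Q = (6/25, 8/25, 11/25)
0.4895 dits

Cross-entropy: H(P,Q) = -Σ p(x) log q(x)

Alternatively: H(P,Q) = H(P) + D_KL(P||Q)
H(P) = 0.4581 dits
D_KL(P||Q) = 0.0314 dits

H(P,Q) = 0.4581 + 0.0314 = 0.4895 dits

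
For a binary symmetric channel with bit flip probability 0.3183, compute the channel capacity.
0.0975 bits

For a binary symmetric channel (BSC) with error probability p:
Capacity C = 1 - H(p) bits per symbol

where H(p) = -p log₂(p) - (1-p) log₂(1-p) is the binary entropy function.

H(0.3183) = 0.9025 bits
C = 1 - 0.9025 = 0.0975 bits per symbol

This means we can reliably transmit up to 0.0975 bits of information per channel use.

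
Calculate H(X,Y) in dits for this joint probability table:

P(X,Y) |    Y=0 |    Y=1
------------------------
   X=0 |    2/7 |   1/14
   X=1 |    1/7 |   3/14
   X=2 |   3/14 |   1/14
0.7266 dits

Joint entropy is H(X,Y) = -Σ_{x,y} p(x,y) log p(x,y).

Summing over all non-zero entries:
H(X,Y) = -[2/7·log_10(2/7) + 1/14·log_10(1/14) + 1/7·log_10(1/7) + 3/14·log_10(3/14) + 3/14·log_10(3/14) + 1/14·log_10(1/14)]
H(X,Y) = 0.7266 dits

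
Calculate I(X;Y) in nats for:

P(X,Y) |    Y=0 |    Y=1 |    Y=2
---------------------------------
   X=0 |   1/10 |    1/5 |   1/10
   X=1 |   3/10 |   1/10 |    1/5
0.0662 nats

Mutual information: I(X;Y) = H(X) + H(Y) - H(X,Y)

Marginals:
P(X) = (2/5, 3/5), H(X) = 0.6730 nats
P(Y) = (2/5, 3/10, 3/10), H(Y) = 1.0889 nats

Joint entropy: H(X,Y) = 1.6957 nats

I(X;Y) = 0.6730 + 1.0889 - 1.6957 = 0.0662 nats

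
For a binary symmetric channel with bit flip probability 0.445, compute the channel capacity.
0.0087 bits

For a binary symmetric channel (BSC) with error probability p:
Capacity C = 1 - H(p) bits per symbol

where H(p) = -p log₂(p) - (1-p) log₂(1-p) is the binary entropy function.

H(0.445) = 0.9913 bits
C = 1 - 0.9913 = 0.0087 bits per symbol

This means we can reliably transmit up to 0.0087 bits of information per channel use.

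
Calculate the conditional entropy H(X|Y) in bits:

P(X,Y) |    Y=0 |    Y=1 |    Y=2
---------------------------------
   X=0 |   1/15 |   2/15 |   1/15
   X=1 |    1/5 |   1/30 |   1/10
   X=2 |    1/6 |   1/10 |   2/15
1.4669 bits

Using the chain rule: H(X|Y) = H(X,Y) - H(Y)

First, compute H(X,Y) = 3.0193 bits

Marginal P(Y) = (13/30, 4/15, 3/10)
H(Y) = 1.5524 bits

H(X|Y) = H(X,Y) - H(Y) = 3.0193 - 1.5524 = 1.4669 bits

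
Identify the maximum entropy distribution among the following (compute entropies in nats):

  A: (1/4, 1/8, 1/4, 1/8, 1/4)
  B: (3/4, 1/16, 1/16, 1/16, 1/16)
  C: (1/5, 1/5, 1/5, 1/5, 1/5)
C

For a discrete distribution over n outcomes, entropy is maximized by the uniform distribution.

Computing entropies:
H(A) = 1.5596 nats
H(B) = 0.9089 nats
H(C) = 1.6094 nats

The uniform distribution (where all probabilities equal 1/5) achieves the maximum entropy of log_e(5) = 1.6094 nats.

Distribution C has the highest entropy.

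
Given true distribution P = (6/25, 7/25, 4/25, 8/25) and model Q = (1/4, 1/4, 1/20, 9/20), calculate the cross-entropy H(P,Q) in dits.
0.6322 dits

Cross-entropy: H(P,Q) = -Σ p(x) log q(x)

Alternatively: H(P,Q) = H(P) + D_KL(P||Q)
H(P) = 0.5892 dits
D_KL(P||Q) = 0.0430 dits

H(P,Q) = 0.5892 + 0.0430 = 0.6322 dits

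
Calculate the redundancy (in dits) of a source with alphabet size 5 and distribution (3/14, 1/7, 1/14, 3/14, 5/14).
0.0500 dits

Redundancy measures how far a source is from maximum entropy:
R = H_max - H(X)

Maximum entropy for 5 symbols: H_max = log_10(5) = 0.6990 dits
Actual entropy: H(X) = 0.6490 dits
Redundancy: R = 0.6990 - 0.6490 = 0.0500 dits

This redundancy represents potential for compression: the source could be compressed by 0.0500 dits per symbol.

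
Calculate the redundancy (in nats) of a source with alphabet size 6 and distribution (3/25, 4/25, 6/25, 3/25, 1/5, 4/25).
0.0321 nats

Redundancy measures how far a source is from maximum entropy:
R = H_max - H(X)

Maximum entropy for 6 symbols: H_max = log_e(6) = 1.7918 nats
Actual entropy: H(X) = 1.7597 nats
Redundancy: R = 1.7918 - 1.7597 = 0.0321 nats

This redundancy represents potential for compression: the source could be compressed by 0.0321 nats per symbol.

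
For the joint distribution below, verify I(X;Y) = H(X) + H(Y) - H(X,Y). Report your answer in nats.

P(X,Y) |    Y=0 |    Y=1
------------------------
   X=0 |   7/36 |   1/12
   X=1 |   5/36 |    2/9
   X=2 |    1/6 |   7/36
I(X;Y) = 0.0336 nats

Mutual information has multiple equivalent forms:
- I(X;Y) = H(X) - H(X|Y)
- I(X;Y) = H(Y) - H(Y|X)
- I(X;Y) = H(X) + H(Y) - H(X,Y)

Computing all quantities:
H(X) = 1.0914, H(Y) = 0.6931, H(X,Y) = 1.7510
H(X|Y) = 1.0578, H(Y|X) = 0.6595

Verification:
H(X) - H(X|Y) = 1.0914 - 1.0578 = 0.0336
H(Y) - H(Y|X) = 0.6931 - 0.6595 = 0.0336
H(X) + H(Y) - H(X,Y) = 1.0914 + 0.6931 - 1.7510 = 0.0336

All forms give I(X;Y) = 0.0336 nats. ✓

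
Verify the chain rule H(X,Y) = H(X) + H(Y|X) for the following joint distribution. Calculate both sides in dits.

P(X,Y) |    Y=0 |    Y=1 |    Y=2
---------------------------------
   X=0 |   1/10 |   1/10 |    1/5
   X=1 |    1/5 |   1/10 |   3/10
H(X,Y) = 0.7365, H(X) = 0.2923, H(Y|X) = 0.4442 (all in dits)

Chain rule: H(X,Y) = H(X) + H(Y|X)

Left side — joint entropy directly:
H(X,Y) = -Σ p(x,y) log p(x,y) = 0.7365 dits

Right side — compute H(Y|X) from the conditional distributions:
P(X) = (2/5, 3/5), so H(X) = 0.2923 dits
H(Y|X) = Σ_x P(X=x) · H(Y|X=x):
  P(Y|X=0) = (1/4, 1/4, 1/2), H(Y|X=0) = 0.4515, weight P(X=0) = 2/5
  P(Y|X=1) = (1/3, 1/6, 1/2), H(Y|X=1) = 0.4392, weight P(X=1) = 3/5
H(Y|X) = 0.4442 dits

H(X) + H(Y|X) = 0.2923 + 0.4442 = 0.7365 dits

Both sides equal 0.7365 dits. ✓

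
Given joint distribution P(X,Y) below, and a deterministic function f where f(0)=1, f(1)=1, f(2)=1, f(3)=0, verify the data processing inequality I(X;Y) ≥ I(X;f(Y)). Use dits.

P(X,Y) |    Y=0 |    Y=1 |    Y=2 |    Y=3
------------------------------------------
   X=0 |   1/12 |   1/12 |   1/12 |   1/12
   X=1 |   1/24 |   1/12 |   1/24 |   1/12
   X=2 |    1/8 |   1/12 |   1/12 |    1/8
I(X;Y) = 0.0068, I(X;f(Y)) = 0.0011, inequality holds: 0.0068 ≥ 0.0011

Data Processing Inequality: For any Markov chain X → Y → Z, we have I(X;Y) ≥ I(X;Z).

Here Z = f(Y) is a deterministic function of Y, forming X → Y → Z.

Original I(X;Y) = 0.0068 dits

After applying f:
P(X,Z) where Z=f(Y):
- P(X,Z=0) = P(X,Y=3)
- P(X,Z=1) = P(X,Y=0) + P(X,Y=1) + P(X,Y=2)

I(X;Z) = I(X;f(Y)) = 0.0011 dits

Verification: 0.0068 ≥ 0.0011 ✓

Information cannot be created by processing; the function f can only lose information about X.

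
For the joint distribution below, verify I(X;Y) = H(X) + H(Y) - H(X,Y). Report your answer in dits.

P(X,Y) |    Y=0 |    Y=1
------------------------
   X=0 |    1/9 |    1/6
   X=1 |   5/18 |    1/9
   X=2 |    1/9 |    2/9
I(X;Y) = 0.0267 dits

Mutual information has multiple equivalent forms:
- I(X;Y) = H(X) - H(X|Y)
- I(X;Y) = H(Y) - H(Y|X)
- I(X;Y) = H(X) + H(Y) - H(X,Y)

Computing all quantities:
H(X) = 0.4731, H(Y) = 0.3010, H(X,Y) = 0.7475
H(X|Y) = 0.4464, H(Y|X) = 0.2744

Verification:
H(X) - H(X|Y) = 0.4731 - 0.4464 = 0.0267
H(Y) - H(Y|X) = 0.3010 - 0.2744 = 0.0267
H(X) + H(Y) - H(X,Y) = 0.4731 + 0.3010 - 0.7475 = 0.0267

All forms give I(X;Y) = 0.0267 dits. ✓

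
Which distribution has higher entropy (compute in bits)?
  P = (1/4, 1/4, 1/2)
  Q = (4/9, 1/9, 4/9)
P

Computing entropies in bits:
H(P) = 1.5000
H(Q) = 1.3921

Distribution P has higher entropy.

Intuition: The distribution closer to uniform (more spread out) has higher entropy.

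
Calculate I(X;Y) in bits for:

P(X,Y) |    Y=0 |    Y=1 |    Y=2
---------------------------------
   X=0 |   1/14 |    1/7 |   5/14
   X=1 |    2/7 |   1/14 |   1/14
0.2520 bits

Mutual information: I(X;Y) = H(X) + H(Y) - H(X,Y)

Marginals:
P(X) = (4/7, 3/7), H(X) = 0.9852 bits
P(Y) = (5/14, 3/14, 3/7), H(Y) = 1.5306 bits

Joint entropy: H(X,Y) = 2.2638 bits

I(X;Y) = 0.9852 + 1.5306 - 2.2638 = 0.2520 bits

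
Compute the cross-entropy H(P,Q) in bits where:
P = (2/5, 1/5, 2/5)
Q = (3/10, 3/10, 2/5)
1.5710 bits

Cross-entropy: H(P,Q) = -Σ p(x) log q(x)

Alternatively: H(P,Q) = H(P) + D_KL(P||Q)
H(P) = 1.5219 bits
D_KL(P||Q) = 0.0490 bits

H(P,Q) = 1.5219 + 0.0490 = 1.5710 bits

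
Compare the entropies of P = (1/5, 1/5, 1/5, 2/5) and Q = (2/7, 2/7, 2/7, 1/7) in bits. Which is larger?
Q

Computing entropies in bits:
H(P) = 1.9219
H(Q) = 1.9502

Distribution Q has higher entropy.

Intuition: The distribution closer to uniform (more spread out) has higher entropy.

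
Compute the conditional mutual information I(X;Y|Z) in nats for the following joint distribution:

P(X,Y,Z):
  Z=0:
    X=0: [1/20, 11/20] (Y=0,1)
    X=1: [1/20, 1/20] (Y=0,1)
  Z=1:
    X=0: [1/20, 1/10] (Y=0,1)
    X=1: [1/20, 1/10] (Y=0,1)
0.0457 nats

Conditional mutual information: I(X;Y|Z) = H(X|Z) + H(Y|Z) - H(X,Y|Z)

H(Z) = 0.6109
H(X,Z) = 1.1059 → H(X|Z) = 0.4950
H(Y,Z) = 1.0889 → H(Y|Z) = 0.4780
H(X,Y,Z) = 1.5383 → H(X,Y|Z) = 0.9274

I(X;Y|Z) = 0.4950 + 0.4780 - 0.9274 = 0.0457 nats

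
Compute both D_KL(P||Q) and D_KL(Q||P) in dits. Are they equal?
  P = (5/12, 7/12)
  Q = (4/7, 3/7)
D_KL(P||Q) = 0.0209, D_KL(Q||P) = 0.0210

KL divergence is not symmetric: D_KL(P||Q) ≠ D_KL(Q||P) in general.

D_KL(P||Q) = 0.0209 dits
D_KL(Q||P) = 0.0210 dits

No, they are not equal!

This asymmetry is why KL divergence is not a true distance metric.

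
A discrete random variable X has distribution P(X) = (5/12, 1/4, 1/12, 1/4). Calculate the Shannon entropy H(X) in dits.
0.5494 dits

Shannon entropy is H(X) = -Σ p(x) log p(x).

For P = (5/12, 1/4, 1/12, 1/4):
H = -5/12 × log_10(5/12) -1/4 × log_10(1/4) -1/12 × log_10(1/12) -1/4 × log_10(1/4)
H = 0.5494 dits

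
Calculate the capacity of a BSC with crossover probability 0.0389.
0.7628 bits

For a binary symmetric channel (BSC) with error probability p:
Capacity C = 1 - H(p) bits per symbol

where H(p) = -p log₂(p) - (1-p) log₂(1-p) is the binary entropy function.

H(0.0389) = 0.2372 bits
C = 1 - 0.2372 = 0.7628 bits per symbol

This means we can reliably transmit up to 0.7628 bits of information per channel use.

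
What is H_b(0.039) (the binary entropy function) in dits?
0.0716 dits

The binary entropy function is:
H(p) = -p log(p) - (1-p) log(1-p)

H(0.039) = -0.039 × log_10(0.039) - 0.961 × log_10(0.961)
H(0.039) = 0.0716 dits

Note: Binary entropy is maximized at p=0.5 (H=1 bit) and minimized at p=0 or p=1 (H=0).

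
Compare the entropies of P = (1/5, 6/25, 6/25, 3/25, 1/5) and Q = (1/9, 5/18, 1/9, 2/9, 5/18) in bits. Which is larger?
P

Computing entropies in bits:
H(P) = 2.2841
H(Q) = 2.2133

Distribution P has higher entropy.

Intuition: The distribution closer to uniform (more spread out) has higher entropy.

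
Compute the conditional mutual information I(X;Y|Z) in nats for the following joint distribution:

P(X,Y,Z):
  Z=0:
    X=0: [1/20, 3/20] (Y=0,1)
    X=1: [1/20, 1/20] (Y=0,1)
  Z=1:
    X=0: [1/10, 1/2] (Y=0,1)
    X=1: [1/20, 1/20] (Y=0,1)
0.0332 nats

Conditional mutual information: I(X;Y|Z) = H(X|Z) + H(Y|Z) - H(X,Y|Z)

H(Z) = 0.6109
H(X,Z) = 1.0889 → H(X|Z) = 0.4780
H(Y,Z) = 1.1655 → H(Y|Z) = 0.5547
H(X,Y,Z) = 1.6103 → H(X,Y|Z) = 0.9995

I(X;Y|Z) = 0.4780 + 0.5547 - 0.9995 = 0.0332 nats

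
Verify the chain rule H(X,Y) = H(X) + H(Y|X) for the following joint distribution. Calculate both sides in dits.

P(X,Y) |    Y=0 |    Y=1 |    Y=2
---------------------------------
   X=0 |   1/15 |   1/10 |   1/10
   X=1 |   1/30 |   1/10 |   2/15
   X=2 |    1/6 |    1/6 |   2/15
H(X,Y) = 0.9204, H(X) = 0.4606, H(Y|X) = 0.4598 (all in dits)

Chain rule: H(X,Y) = H(X) + H(Y|X)

Left side — joint entropy directly:
H(X,Y) = -Σ p(x,y) log p(x,y) = 0.9204 dits

Right side — compute H(Y|X) from the conditional distributions:
P(X) = (4/15, 4/15, 7/15), so H(X) = 0.4606 dits
H(Y|X) = Σ_x P(X=x) · H(Y|X=x):
  P(Y|X=0) = (1/4, 3/8, 3/8), H(Y|X=0) = 0.4700, weight P(X=0) = 4/15
  P(Y|X=1) = (1/8, 3/8, 1/2), H(Y|X=1) = 0.4231, weight P(X=1) = 4/15
  P(Y|X=2) = (5/14, 5/14, 2/7), H(Y|X=2) = 0.4748, weight P(X=2) = 7/15
H(Y|X) = 0.4598 dits

H(X) + H(Y|X) = 0.4606 + 0.4598 = 0.9204 dits

Both sides equal 0.9204 dits. ✓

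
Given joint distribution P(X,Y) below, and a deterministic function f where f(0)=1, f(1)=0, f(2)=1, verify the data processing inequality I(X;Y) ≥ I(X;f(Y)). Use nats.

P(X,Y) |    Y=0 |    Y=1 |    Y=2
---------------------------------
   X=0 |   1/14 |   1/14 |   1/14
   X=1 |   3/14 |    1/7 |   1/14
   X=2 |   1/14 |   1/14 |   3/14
I(X;Y) = 0.0851, I(X;f(Y)) = 0.0104, inequality holds: 0.0851 ≥ 0.0104

Data Processing Inequality: For any Markov chain X → Y → Z, we have I(X;Y) ≥ I(X;Z).

Here Z = f(Y) is a deterministic function of Y, forming X → Y → Z.

Original I(X;Y) = 0.0851 nats

After applying f:
P(X,Z) where Z=f(Y):
- P(X,Z=0) = P(X,Y=1)
- P(X,Z=1) = P(X,Y=0) + P(X,Y=2)

I(X;Z) = I(X;f(Y)) = 0.0104 nats

Verification: 0.0851 ≥ 0.0104 ✓

Information cannot be created by processing; the function f can only lose information about X.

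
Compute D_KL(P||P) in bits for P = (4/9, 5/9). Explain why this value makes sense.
0.0000 bits

KL divergence satisfies the Gibbs inequality: D_KL(P||Q) ≥ 0 for all distributions P, Q.

D_KL(P||Q) = Σ p(x) log(p(x)/q(x))
Each term is p(x) × log_2(p(x)/p(x)) = p(x) × log_2(1) = 0, so the sum is 0.
D_KL(P||Q) = 0.0000 bits

When P = Q, the KL divergence is exactly 0, as there is no 'divergence' between identical distributions.

This non-negativity is a fundamental property: relative entropy cannot be negative because it measures how different Q is from P.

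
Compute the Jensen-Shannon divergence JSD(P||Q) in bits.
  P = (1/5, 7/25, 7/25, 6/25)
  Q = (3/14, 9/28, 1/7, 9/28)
0.0218 bits

Jensen-Shannon divergence is:
JSD(P||Q) = 0.5 × D_KL(P||M) + 0.5 × D_KL(Q||M)
where M = 0.5 × (P + Q) is the mixture distribution.

M = 0.5 × (1/5, 7/25, 7/25, 6/25) + 0.5 × (3/14, 9/28, 1/7, 9/28) = (0.207143, 0.300714, 0.211429, 0.280714)

D_KL(P||M) = 0.0203 bits
D_KL(Q||M) = 0.0234 bits

JSD(P||Q) = 0.5 × 0.0203 + 0.5 × 0.0234 = 0.0218 bits

Unlike KL divergence, JSD is symmetric and bounded: 0 ≤ JSD ≤ log(2).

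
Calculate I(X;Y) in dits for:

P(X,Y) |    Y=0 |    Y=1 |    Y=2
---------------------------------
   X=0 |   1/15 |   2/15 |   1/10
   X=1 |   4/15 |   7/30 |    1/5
0.0055 dits

Mutual information: I(X;Y) = H(X) + H(Y) - H(X,Y)

Marginals:
P(X) = (3/10, 7/10), H(X) = 0.2653 dits
P(Y) = (1/3, 11/30, 3/10), H(Y) = 0.4757 dits

Joint entropy: H(X,Y) = 0.7354 dits

I(X;Y) = 0.2653 + 0.4757 - 0.7354 = 0.0055 dits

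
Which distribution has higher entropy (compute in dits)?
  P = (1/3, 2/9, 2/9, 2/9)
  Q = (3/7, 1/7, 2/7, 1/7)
P

Computing entropies in dits:
H(P) = 0.5945
H(Q) = 0.5546

Distribution P has higher entropy.

Intuition: The distribution closer to uniform (more spread out) has higher entropy.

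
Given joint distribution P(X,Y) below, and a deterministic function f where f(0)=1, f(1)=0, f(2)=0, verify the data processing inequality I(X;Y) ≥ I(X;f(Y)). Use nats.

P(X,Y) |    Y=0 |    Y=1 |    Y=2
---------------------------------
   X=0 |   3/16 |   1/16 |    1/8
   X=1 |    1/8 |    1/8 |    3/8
I(X;Y) = 0.0507, I(X;f(Y)) = 0.0484, inequality holds: 0.0507 ≥ 0.0484

Data Processing Inequality: For any Markov chain X → Y → Z, we have I(X;Y) ≥ I(X;Z).

Here Z = f(Y) is a deterministic function of Y, forming X → Y → Z.

Original I(X;Y) = 0.0507 nats

After applying f:
P(X,Z) where Z=f(Y):
- P(X,Z=0) = P(X,Y=1) + P(X,Y=2)
- P(X,Z=1) = P(X,Y=0)

I(X;Z) = I(X;f(Y)) = 0.0484 nats

Verification: 0.0507 ≥ 0.0484 ✓

Information cannot be created by processing; the function f can only lose information about X.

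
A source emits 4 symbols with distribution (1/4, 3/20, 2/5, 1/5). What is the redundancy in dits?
0.0290 dits

Redundancy measures how far a source is from maximum entropy:
R = H_max - H(X)

Maximum entropy for 4 symbols: H_max = log_10(4) = 0.6021 dits
Actual entropy: H(X) = 0.5731 dits
Redundancy: R = 0.6021 - 0.5731 = 0.0290 dits

This redundancy represents potential for compression: the source could be compressed by 0.0290 dits per symbol.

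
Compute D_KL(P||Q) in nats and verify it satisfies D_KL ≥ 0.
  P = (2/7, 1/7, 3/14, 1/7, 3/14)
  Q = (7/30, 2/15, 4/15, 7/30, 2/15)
0.0524 nats

KL divergence satisfies the Gibbs inequality: D_KL(P||Q) ≥ 0 for all distributions P, Q.

D_KL(P||Q) = Σ p(x) log(p(x)/q(x))
Term by term:
  x=0: 2/7 × log_e[(2/7)/(7/30)] = 0.0579
  x=1: 1/7 × log_e[(1/7)/(2/15)] = 0.0099
  x=2: 3/14 × log_e[(3/14)/(4/15)] = -0.0469
  x=3: 1/7 × log_e[(1/7)/(7/30)] = -0.0701
  x=4: 3/14 × log_e[(3/14)/(2/15)] = 0.1017
D_KL(P||Q) = 0.0524 nats

D_KL(P||Q) = 0.0524 ≥ 0 ✓

This non-negativity is a fundamental property: relative entropy cannot be negative because it measures how different Q is from P.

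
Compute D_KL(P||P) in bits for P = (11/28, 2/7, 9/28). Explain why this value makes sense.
0.0000 bits

KL divergence satisfies the Gibbs inequality: D_KL(P||Q) ≥ 0 for all distributions P, Q.

D_KL(P||Q) = Σ p(x) log(p(x)/q(x))
Each term is p(x) × log_2(p(x)/p(x)) = p(x) × log_2(1) = 0, so the sum is 0.
D_KL(P||Q) = 0.0000 bits

When P = Q, the KL divergence is exactly 0, as there is no 'divergence' between identical distributions.

This non-negativity is a fundamental property: relative entropy cannot be negative because it measures how different Q is from P.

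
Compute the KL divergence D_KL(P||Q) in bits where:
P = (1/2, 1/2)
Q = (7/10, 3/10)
0.1258 bits

KL divergence: D_KL(P||Q) = Σ p(x) log(p(x)/q(x))

Computing term by term:
  x=0: 1/2 × log_2[(1/2)/(7/10)] = 1/2 × -0.4854 = -0.2427
  x=1: 1/2 × log_2[(1/2)/(3/10)] = 1/2 × 0.7370 = 0.3685

D_KL(P||Q) = 0.1258 bits

Note: KL divergence is always non-negative and equals 0 iff P = Q.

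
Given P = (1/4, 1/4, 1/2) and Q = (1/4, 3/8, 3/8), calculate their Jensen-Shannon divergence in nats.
0.0108 nats

Jensen-Shannon divergence is:
JSD(P||Q) = 0.5 × D_KL(P||M) + 0.5 × D_KL(Q||M)
where M = 0.5 × (P + Q) is the mixture distribution.

M = 0.5 × (1/4, 1/4, 1/2) + 0.5 × (1/4, 3/8, 3/8) = (1/4, 5/16, 7/16)

D_KL(P||M) = 0.0110 nats
D_KL(Q||M) = 0.0106 nats

JSD(P||Q) = 0.5 × 0.0110 + 0.5 × 0.0106 = 0.0108 nats

Unlike KL divergence, JSD is symmetric and bounded: 0 ≤ JSD ≤ log(2).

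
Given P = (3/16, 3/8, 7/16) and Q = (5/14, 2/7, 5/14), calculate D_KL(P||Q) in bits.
0.1009 bits

KL divergence: D_KL(P||Q) = Σ p(x) log(p(x)/q(x))

Computing term by term:
  x=0: 3/16 × log_2[(3/16)/(5/14)] = 3/16 × -0.9296 = -0.1743
  x=1: 3/8 × log_2[(3/8)/(2/7)] = 3/8 × 0.3923 = 0.1471
  x=2: 7/16 × log_2[(7/16)/(5/14)] = 7/16 × 0.2928 = 0.1281

D_KL(P||Q) = 0.1009 bits

Note: KL divergence is always non-negative and equals 0 iff P = Q.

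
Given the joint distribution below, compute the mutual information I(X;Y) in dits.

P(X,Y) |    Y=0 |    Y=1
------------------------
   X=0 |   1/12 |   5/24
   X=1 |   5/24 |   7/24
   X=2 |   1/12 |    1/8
0.0032 dits

Mutual information: I(X;Y) = H(X) + H(Y) - H(X,Y)

Marginals:
P(X) = (7/24, 1/2, 5/24), H(X) = 0.4485 dits
P(Y) = (3/8, 5/8), H(Y) = 0.2873 dits

Joint entropy: H(X,Y) = 0.7327 dits

I(X;Y) = 0.4485 + 0.2873 - 0.7327 = 0.0032 dits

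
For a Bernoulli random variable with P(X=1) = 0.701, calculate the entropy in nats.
0.6100 nats

The binary entropy function is:
H(p) = -p log(p) - (1-p) log(1-p)

H(0.701) = -0.701 × log_e(0.701) - 0.299 × log_e(0.299)
H(0.701) = 0.6100 nats

Note: Binary entropy is maximized at p=0.5 (H=1 bit) and minimized at p=0 or p=1 (H=0).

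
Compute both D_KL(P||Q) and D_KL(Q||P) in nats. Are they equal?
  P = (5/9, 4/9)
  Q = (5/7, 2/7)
D_KL(P||Q) = 0.0568, D_KL(Q||P) = 0.0533

KL divergence is not symmetric: D_KL(P||Q) ≠ D_KL(Q||P) in general.

D_KL(P||Q) = 0.0568 nats
D_KL(Q||P) = 0.0533 nats

No, they are not equal!

This asymmetry is why KL divergence is not a true distance metric.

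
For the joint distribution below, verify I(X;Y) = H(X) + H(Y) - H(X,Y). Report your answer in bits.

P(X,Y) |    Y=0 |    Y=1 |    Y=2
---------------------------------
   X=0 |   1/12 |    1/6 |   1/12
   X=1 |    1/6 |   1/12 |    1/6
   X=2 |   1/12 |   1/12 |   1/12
I(X;Y) = 0.0546 bits

Mutual information has multiple equivalent forms:
- I(X;Y) = H(X) - H(X|Y)
- I(X;Y) = H(Y) - H(Y|X)
- I(X;Y) = H(X) + H(Y) - H(X,Y)

Computing all quantities:
H(X) = 1.5546, H(Y) = 1.5850, H(X,Y) = 3.0850
H(X|Y) = 1.5000, H(Y|X) = 1.5304

Verification:
H(X) - H(X|Y) = 1.5546 - 1.5000 = 0.0546
H(Y) - H(Y|X) = 1.5850 - 1.5304 = 0.0546
H(X) + H(Y) - H(X,Y) = 1.5546 + 1.5850 - 3.0850 = 0.0546

All forms give I(X;Y) = 0.0546 bits. ✓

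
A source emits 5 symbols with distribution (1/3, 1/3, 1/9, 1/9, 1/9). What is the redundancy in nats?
0.1446 nats

Redundancy measures how far a source is from maximum entropy:
R = H_max - H(X)

Maximum entropy for 5 symbols: H_max = log_e(5) = 1.6094 nats
Actual entropy: H(X) = 1.4648 nats
Redundancy: R = 1.6094 - 1.4648 = 0.1446 nats

This redundancy represents potential for compression: the source could be compressed by 0.1446 nats per symbol.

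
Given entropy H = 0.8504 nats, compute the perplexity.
2.3406

Perplexity is e^H (or exp(H) for natural log).

H = 0.8504 nats
Perplexity = e^0.8504 = 2.3406

Interpretation: The model's uncertainty is equivalent to choosing uniformly among 2.3 options.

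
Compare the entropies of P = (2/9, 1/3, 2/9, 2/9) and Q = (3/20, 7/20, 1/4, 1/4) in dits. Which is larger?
P

Computing entropies in dits:
H(P) = 0.5945
H(Q) = 0.5842

Distribution P has higher entropy.

Intuition: The distribution closer to uniform (more spread out) has higher entropy.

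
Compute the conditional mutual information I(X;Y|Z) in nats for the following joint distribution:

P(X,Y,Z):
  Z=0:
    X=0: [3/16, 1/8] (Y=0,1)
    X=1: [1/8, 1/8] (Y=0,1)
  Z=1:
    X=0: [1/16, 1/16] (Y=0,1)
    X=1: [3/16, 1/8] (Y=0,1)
0.0046 nats

Conditional mutual information: I(X;Y|Z) = H(X|Z) + H(Y|Z) - H(X,Y|Z)

H(Z) = 0.6853
H(X,Z) = 1.3335 → H(X|Z) = 0.6482
H(Y,Z) = 1.3705 → H(Y|Z) = 0.6852
H(X,Y,Z) = 2.0140 → H(X,Y|Z) = 1.3287

I(X;Y|Z) = 0.6482 + 0.6852 - 1.3287 = 0.0046 nats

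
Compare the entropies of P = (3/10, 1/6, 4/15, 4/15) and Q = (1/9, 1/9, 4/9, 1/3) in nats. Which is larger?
P

Computing entropies in nats:
H(P) = 1.3648
H(Q) = 1.2149

Distribution P has higher entropy.

Intuition: The distribution closer to uniform (more spread out) has higher entropy.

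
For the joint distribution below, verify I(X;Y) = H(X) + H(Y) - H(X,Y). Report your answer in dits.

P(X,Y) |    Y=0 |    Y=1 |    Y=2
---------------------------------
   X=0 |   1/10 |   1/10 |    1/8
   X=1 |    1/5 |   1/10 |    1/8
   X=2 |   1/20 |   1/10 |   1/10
I(X;Y) = 0.0125 dits

Mutual information has multiple equivalent forms:
- I(X;Y) = H(X) - H(X|Y)
- I(X;Y) = H(Y) - H(Y|X)
- I(X;Y) = H(X) + H(Y) - H(X,Y)

Computing all quantities:
H(X) = 0.4671, H(Y) = 0.4760, H(X,Y) = 0.9306
H(X|Y) = 0.4546, H(Y|X) = 0.4635

Verification:
H(X) - H(X|Y) = 0.4671 - 0.4546 = 0.0125
H(Y) - H(Y|X) = 0.4760 - 0.4635 = 0.0125
H(X) + H(Y) - H(X,Y) = 0.4671 + 0.4760 - 0.9306 = 0.0125

All forms give I(X;Y) = 0.0125 dits. ✓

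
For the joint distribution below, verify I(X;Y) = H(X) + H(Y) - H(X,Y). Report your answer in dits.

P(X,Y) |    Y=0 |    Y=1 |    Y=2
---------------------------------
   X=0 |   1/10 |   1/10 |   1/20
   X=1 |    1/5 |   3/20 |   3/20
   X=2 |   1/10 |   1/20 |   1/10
I(X;Y) = 0.0074 dits

Mutual information has multiple equivalent forms:
- I(X;Y) = H(X) - H(X|Y)
- I(X;Y) = H(Y) - H(Y|X)
- I(X;Y) = H(X) + H(Y) - H(X,Y)

Computing all quantities:
H(X) = 0.4515, H(Y) = 0.4729, H(X,Y) = 0.9171
H(X|Y) = 0.4442, H(Y|X) = 0.4655

Verification:
H(X) - H(X|Y) = 0.4515 - 0.4442 = 0.0074
H(Y) - H(Y|X) = 0.4729 - 0.4655 = 0.0074
H(X) + H(Y) - H(X,Y) = 0.4515 + 0.4729 - 0.9171 = 0.0074

All forms give I(X;Y) = 0.0074 dits. ✓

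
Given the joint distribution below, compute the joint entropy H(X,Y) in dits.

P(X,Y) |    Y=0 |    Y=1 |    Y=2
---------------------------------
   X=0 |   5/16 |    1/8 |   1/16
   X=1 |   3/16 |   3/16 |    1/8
0.7315 dits

Joint entropy is H(X,Y) = -Σ_{x,y} p(x,y) log p(x,y).

Summing over all non-zero entries:
H(X,Y) = -[5/16·log_10(5/16) + 1/8·log_10(1/8) + 1/16·log_10(1/16) + 3/16·log_10(3/16) + 3/16·log_10(3/16) + 1/8·log_10(1/8)]
H(X,Y) = 0.7315 dits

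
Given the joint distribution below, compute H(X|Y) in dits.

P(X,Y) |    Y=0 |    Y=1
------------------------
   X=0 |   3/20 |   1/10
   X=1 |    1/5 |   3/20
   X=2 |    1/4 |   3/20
0.4688 dits

Using the chain rule: H(X|Y) = H(X,Y) - H(Y)

First, compute H(X,Y) = 0.7611 dits

Marginal P(Y) = (3/5, 2/5)
H(Y) = 0.2923 dits

H(X|Y) = H(X,Y) - H(Y) = 0.7611 - 0.2923 = 0.4688 dits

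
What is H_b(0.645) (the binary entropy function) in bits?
0.9385 bits

The binary entropy function is:
H(p) = -p log(p) - (1-p) log(1-p)

H(0.645) = -0.645 × log_2(0.645) - 0.355 × log_2(0.355)
H(0.645) = 0.9385 bits

Note: Binary entropy is maximized at p=0.5 (H=1 bit) and minimized at p=0 or p=1 (H=0).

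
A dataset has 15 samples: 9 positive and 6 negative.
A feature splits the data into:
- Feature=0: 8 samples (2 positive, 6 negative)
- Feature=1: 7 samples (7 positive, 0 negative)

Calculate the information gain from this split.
0.5383 bits

Information Gain = H(Y) - H(Y|Feature)

Before split:
P(positive) = 9/15 = 0.6000
H(Y) = 0.9710 bits

After split:
Feature=0: H = 0.8113 bits (weight = 8/15)
Feature=1: H = 0.0000 bits (weight = 7/15)
H(Y|Feature) = (8/15)×0.8113 + (7/15)×0.0000 = 0.4327 bits

Information Gain = 0.9710 - 0.4327 = 0.5383 bits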